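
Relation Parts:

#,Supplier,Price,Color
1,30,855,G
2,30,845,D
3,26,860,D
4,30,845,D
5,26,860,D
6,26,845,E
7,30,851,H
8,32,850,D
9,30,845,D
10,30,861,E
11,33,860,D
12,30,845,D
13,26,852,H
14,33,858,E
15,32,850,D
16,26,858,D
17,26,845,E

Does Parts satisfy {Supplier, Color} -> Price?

(Supplier=30, Color=G): row 1 → Price = 855 ✓
(Supplier=30, Color=D): rows 2, 4, 9, 12 → Price = 845, 845, 845, 845 ✓
(Supplier=26, Color=D): rows 3, 5, 16 → Price takes values {860, 858} — violation
(Supplier=26, Color=E): rows 6, 17 → Price = 845, 845 ✓
(Supplier=30, Color=H): row 7 → Price = 851 ✓
(Supplier=32, Color=D): rows 8, 15 → Price = 850, 850 ✓
(Supplier=30, Color=E): row 10 → Price = 861 ✓
(Supplier=33, Color=D): row 11 → Price = 860 ✓
(Supplier=26, Color=H): row 13 → Price = 852 ✓
(Supplier=33, Color=E): row 14 → Price = 858 ✓
Two rows agree on {Supplier, Color} but differ on Price, so {Supplier, Color} -> Price does not hold.

No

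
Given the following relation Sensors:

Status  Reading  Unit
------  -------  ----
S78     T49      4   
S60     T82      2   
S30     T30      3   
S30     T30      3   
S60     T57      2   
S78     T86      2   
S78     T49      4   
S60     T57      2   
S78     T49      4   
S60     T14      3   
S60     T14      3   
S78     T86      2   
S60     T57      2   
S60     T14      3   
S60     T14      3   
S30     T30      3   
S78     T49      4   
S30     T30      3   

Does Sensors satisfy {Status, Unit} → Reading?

(Status=S78, Unit=4): 4 rows → Reading = T49, T49, T49, T49 ✓
(Status=S60, Unit=2): 4 rows → Reading takes values {T82, T57} — violation
(Status=S30, Unit=3): 4 rows → Reading = T30, T30, T30, T30 ✓
(Status=S78, Unit=2): 2 rows → Reading = T86, T86 ✓
(Status=S60, Unit=3): 4 rows → Reading = T14, T14, T14, T14 ✓
Two rows agree on {Status, Unit} but differ on Reading, so {Status, Unit} → Reading does not hold.

No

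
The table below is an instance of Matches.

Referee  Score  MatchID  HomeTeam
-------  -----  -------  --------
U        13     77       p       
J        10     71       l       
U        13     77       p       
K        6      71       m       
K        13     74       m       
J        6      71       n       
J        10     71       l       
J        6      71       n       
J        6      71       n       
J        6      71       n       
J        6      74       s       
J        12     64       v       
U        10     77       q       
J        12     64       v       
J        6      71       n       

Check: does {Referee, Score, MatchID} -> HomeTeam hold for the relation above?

Yes

(Referee=U, Score=13, MatchID=77): 2 rows → HomeTeam = p, p ✓
(Referee=J, Score=10, MatchID=71): 2 rows → HomeTeam = l, l ✓
(Referee=K, Score=6, MatchID=71): 1 row → HomeTeam = m ✓
(Referee=K, Score=13, MatchID=74): 1 row → HomeTeam = m ✓
(Referee=J, Score=6, MatchID=71): 5 rows → HomeTeam = n, n, n, n, n ✓
(Referee=J, Score=6, MatchID=74): 1 row → HomeTeam = s ✓
(Referee=J, Score=12, MatchID=64): 2 rows → HomeTeam = v, v ✓
(Referee=U, Score=10, MatchID=77): 1 row → HomeTeam = q ✓
Every {Referee, Score, MatchID} value is associated with a single HomeTeam value, so {Referee, Score, MatchID} -> HomeTeam holds.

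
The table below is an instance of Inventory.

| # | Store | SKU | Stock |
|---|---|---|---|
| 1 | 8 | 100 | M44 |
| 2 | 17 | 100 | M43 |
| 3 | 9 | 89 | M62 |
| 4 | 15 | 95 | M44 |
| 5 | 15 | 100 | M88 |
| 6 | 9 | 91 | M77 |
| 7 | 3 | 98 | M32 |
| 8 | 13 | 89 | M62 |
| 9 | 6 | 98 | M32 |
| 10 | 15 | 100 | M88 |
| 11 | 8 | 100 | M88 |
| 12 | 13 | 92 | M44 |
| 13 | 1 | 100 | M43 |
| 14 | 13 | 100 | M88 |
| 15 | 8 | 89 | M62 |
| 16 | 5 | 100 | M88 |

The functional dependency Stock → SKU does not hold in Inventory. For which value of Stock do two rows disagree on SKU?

M44

Stock=M44: rows 1, 4, 12 → SKU takes values {100, 95, 92} — violation
Stock=M43: rows 2, 13 → SKU = 100, 100 ✓
Stock=M62: rows 3, 8, 15 → SKU = 89, 89, 89 ✓
Stock=M88: rows 5, 10, 11, 14, 16 → SKU = 100, 100, 100, 100, 100 ✓
Stock=M77: row 6 → SKU = 91 ✓
Stock=M32: rows 7, 9 → SKU = 98, 98 ✓
The only Stock value with inconsistent SKU is Stock=M44.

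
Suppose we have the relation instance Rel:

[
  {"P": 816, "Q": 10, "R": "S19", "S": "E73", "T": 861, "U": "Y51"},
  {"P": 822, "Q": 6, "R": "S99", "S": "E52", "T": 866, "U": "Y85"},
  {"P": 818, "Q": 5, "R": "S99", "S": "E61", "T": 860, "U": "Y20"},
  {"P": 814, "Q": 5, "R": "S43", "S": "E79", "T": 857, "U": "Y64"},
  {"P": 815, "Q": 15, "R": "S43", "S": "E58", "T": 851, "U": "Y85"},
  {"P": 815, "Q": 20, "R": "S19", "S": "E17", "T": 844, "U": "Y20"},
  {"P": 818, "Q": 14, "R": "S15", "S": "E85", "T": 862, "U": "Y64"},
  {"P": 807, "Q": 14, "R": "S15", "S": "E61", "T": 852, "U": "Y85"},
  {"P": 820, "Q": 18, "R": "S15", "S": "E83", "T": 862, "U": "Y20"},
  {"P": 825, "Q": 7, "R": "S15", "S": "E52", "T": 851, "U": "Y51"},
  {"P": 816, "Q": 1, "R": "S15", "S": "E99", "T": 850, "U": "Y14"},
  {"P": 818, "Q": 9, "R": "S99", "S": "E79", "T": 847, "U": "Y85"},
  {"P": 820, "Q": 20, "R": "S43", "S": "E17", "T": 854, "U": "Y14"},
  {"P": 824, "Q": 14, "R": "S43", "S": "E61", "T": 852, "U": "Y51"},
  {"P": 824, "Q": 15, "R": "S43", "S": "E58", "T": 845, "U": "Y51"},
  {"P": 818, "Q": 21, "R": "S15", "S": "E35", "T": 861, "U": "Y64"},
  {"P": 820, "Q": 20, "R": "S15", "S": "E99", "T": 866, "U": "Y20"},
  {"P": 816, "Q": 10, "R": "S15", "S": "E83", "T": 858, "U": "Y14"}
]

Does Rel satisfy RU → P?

(R=S19, U=Y51): 1 row → P = 816 ✓
(R=S99, U=Y85): 2 rows → P takes values {822, 818} — violation
(R=S99, U=Y20): 1 row → P = 818 ✓
(R=S43, U=Y64): 1 row → P = 814 ✓
(R=S43, U=Y85): 1 row → P = 815 ✓
(R=S19, U=Y20): 1 row → P = 815 ✓
(R=S15, U=Y64): 2 rows → P = 818, 818 ✓
(R=S15, U=Y85): 1 row → P = 807 ✓
(R=S15, U=Y20): 2 rows → P = 820, 820 ✓
(R=S15, U=Y51): 1 row → P = 825 ✓
(R=S15, U=Y14): 2 rows → P = 816, 816 ✓
(R=S43, U=Y14): 1 row → P = 820 ✓
(R=S43, U=Y51): 2 rows → P = 824, 824 ✓
Two rows agree on RU but differ on P, so RU → P does not hold.

No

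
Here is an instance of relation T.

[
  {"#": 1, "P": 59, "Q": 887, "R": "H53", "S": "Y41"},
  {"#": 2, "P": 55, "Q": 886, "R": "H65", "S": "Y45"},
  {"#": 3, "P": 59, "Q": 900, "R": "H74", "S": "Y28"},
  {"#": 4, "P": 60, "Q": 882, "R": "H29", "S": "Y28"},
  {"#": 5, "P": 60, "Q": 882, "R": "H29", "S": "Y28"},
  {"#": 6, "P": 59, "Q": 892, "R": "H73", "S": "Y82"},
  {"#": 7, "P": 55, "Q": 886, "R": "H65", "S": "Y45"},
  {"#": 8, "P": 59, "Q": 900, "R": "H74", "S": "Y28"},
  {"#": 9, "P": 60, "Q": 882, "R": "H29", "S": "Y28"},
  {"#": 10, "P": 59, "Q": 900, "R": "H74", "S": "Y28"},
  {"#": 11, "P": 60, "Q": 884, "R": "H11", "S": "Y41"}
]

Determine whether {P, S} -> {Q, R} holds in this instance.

Yes

(P=59, S=Y41): row 1 → {Q,R} = (887, H53) ✓
(P=55, S=Y45): rows 2, 7 → {Q,R} = (886, H65), (886, H65) ✓
(P=59, S=Y28): rows 3, 8, 10 → {Q,R} = (900, H74), (900, H74), (900, H74) ✓
(P=60, S=Y28): rows 4, 5, 9 → {Q,R} = (882, H29), (882, H29), (882, H29) ✓
(P=59, S=Y82): row 6 → {Q,R} = (892, H73) ✓
(P=60, S=Y41): row 11 → {Q,R} = (884, H11) ✓
Every {P, S} value is associated with a single {Q, R} value, so {P, S} -> {Q, R} holds.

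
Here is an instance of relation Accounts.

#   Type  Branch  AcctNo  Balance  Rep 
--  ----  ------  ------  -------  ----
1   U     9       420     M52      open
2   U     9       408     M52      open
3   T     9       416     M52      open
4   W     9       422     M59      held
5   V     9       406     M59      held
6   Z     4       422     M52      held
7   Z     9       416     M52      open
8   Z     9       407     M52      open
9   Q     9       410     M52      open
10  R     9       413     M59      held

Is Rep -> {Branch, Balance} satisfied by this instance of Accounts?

Rep=open: rows 1, 2, 3, 7, 8, 9 → {Branch,Balance} = (9, M52), (9, M52), (9, M52), (9, M52), (9, M52), (9, M52) ✓
Rep=held: rows 4, 5, 6, 10 → {Branch,Balance} takes values {(9, M59), (4, M52)} — violation
Two rows agree on Rep but differ on {Branch, Balance}, so Rep -> {Branch, Balance} does not hold.

No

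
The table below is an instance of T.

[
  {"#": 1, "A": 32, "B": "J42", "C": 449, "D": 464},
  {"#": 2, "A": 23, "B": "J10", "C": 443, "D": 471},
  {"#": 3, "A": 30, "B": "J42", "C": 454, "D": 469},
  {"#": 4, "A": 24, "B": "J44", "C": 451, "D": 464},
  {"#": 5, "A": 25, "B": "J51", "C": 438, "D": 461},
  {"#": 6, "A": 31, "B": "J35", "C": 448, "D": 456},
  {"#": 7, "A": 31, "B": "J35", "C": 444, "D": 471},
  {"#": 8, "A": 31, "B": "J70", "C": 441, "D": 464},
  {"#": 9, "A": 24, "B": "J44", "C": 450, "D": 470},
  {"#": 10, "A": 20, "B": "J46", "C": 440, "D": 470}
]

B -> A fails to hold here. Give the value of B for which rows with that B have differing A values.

B=J42: rows 1, 3 → A takes values {32, 30} — violation
B=J10: row 2 → A = 23 ✓
B=J44: rows 4, 9 → A = 24, 24 ✓
B=J51: row 5 → A = 25 ✓
B=J35: rows 6, 7 → A = 31, 31 ✓
B=J70: row 8 → A = 31 ✓
B=J46: row 10 → A = 20 ✓
The only B value with inconsistent A is B=J42.

J42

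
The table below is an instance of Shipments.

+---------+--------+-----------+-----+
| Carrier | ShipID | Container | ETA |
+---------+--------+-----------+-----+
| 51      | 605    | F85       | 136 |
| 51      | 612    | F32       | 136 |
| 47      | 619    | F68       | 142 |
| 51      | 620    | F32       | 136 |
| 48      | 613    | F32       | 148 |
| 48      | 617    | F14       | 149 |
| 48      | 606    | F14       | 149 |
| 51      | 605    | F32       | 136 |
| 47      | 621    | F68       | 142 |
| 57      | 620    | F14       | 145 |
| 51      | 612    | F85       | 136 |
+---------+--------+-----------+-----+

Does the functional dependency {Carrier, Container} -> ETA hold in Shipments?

(Carrier=51, Container=F85): 2 rows → ETA = 136, 136 ✓
(Carrier=51, Container=F32): 3 rows → ETA = 136, 136, 136 ✓
(Carrier=47, Container=F68): 2 rows → ETA = 142, 142 ✓
(Carrier=48, Container=F32): 1 row → ETA = 148 ✓
(Carrier=48, Container=F14): 2 rows → ETA = 149, 149 ✓
(Carrier=57, Container=F14): 1 row → ETA = 145 ✓
Every {Carrier, Container} value is associated with a single ETA value, so {Carrier, Container} -> ETA holds.

Yes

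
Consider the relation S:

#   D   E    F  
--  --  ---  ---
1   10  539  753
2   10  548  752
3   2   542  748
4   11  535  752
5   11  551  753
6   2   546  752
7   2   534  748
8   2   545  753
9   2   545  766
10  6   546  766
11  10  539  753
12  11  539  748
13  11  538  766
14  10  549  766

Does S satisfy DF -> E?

(D=10, F=753): rows 1, 11 → E = 539, 539 ✓
(D=10, F=752): row 2 → E = 548 ✓
(D=2, F=748): rows 3, 7 → E takes values {542, 534} — violation
(D=11, F=752): row 4 → E = 535 ✓
(D=11, F=753): row 5 → E = 551 ✓
(D=2, F=752): row 6 → E = 546 ✓
(D=2, F=753): row 8 → E = 545 ✓
(D=2, F=766): row 9 → E = 545 ✓
(D=6, F=766): row 10 → E = 546 ✓
(D=11, F=748): row 12 → E = 539 ✓
(D=11, F=766): row 13 → E = 538 ✓
(D=10, F=766): row 14 → E = 549 ✓
Two rows agree on DF but differ on E, so DF -> E does not hold.

No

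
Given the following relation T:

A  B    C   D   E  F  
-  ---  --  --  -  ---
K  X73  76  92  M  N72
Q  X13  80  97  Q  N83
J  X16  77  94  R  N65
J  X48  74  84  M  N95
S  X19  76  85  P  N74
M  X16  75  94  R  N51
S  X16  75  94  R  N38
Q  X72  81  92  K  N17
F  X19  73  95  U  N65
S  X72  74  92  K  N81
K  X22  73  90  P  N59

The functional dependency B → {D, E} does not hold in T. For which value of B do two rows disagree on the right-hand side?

B=X73: 1 row → {D,E} = (92, M) ✓
B=X13: 1 row → {D,E} = (97, Q) ✓
B=X16: 3 rows → {D,E} = (94, R), (94, R), (94, R) ✓
B=X48: 1 row → {D,E} = (84, M) ✓
B=X19: 2 rows → {D,E} takes values {(85, P), (95, U)} — violation
B=X72: 2 rows → {D,E} = (92, K), (92, K) ✓
B=X22: 1 row → {D,E} = (90, P) ✓
The only B value with inconsistent RHS is B=X19.

X19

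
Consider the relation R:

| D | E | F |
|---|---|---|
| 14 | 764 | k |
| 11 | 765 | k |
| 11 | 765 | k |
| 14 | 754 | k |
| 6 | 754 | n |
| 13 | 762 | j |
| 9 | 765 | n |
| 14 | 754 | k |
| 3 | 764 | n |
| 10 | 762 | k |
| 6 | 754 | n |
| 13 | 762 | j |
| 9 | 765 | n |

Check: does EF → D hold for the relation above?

(E=764, F=k): 1 row → D = 14 ✓
(E=765, F=k): 2 rows → D = 11, 11 ✓
(E=754, F=k): 2 rows → D = 14, 14 ✓
(E=754, F=n): 2 rows → D = 6, 6 ✓
(E=762, F=j): 2 rows → D = 13, 13 ✓
(E=765, F=n): 2 rows → D = 9, 9 ✓
(E=764, F=n): 1 row → D = 3 ✓
(E=762, F=k): 1 row → D = 10 ✓
Every EF value is associated with a single D value, so EF → D holds.

Yes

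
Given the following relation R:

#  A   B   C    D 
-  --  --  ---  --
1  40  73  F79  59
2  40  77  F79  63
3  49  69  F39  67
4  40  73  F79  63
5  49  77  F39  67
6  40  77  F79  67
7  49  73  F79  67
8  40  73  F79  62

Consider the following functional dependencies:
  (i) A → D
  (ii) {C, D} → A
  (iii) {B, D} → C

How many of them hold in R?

0

(i) A → D: A=40: rows 1, 2, 4, 6, 8 → D takes values {59, 63, 67, 62} — violation — fails.
(ii) {C, D} → A: (C=F79, D=67): rows 6, 7 → A takes values {40, 49} — violation — fails.
(iii) {B, D} → C: (B=77, D=67): rows 5, 6 → C takes values {F39, F79} — violation — fails.
None of the 3 dependencies hold.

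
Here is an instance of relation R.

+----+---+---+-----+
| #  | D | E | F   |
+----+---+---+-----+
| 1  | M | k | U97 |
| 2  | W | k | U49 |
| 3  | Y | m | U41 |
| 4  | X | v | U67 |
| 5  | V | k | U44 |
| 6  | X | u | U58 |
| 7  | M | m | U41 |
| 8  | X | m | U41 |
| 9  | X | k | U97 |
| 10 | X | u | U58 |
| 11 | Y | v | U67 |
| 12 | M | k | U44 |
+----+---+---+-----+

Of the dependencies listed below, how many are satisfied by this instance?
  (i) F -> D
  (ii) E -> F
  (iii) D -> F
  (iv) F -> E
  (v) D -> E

(i) F -> D: F=U97: rows 1, 9 → D takes values {M, X} — violation; F=U41: rows 3, 7, 8 → D takes values {Y, M, X} — violation; F=U67: rows 4, 11 → D takes values {X, Y} — violation; F=U44: rows 5, 12 → D takes values {V, M} — violation — fails.
(ii) E -> F: E=k: rows 1, 2, 5, 9, 12 → F takes values {U97, U49, U44} — violation — fails.
(iii) D -> F: D=M: rows 1, 7, 12 → F takes values {U97, U41, U44} — violation; D=Y: rows 3, 11 → F takes values {U41, U67} — violation; D=X: rows 4, 6, 8, 9, 10 → F takes values {U67, U58, U41, U97} — violation — fails.
(iv) F -> E: every LHS value maps to a single RHS value — holds.
(v) D -> E: D=M: rows 1, 7, 12 → E takes values {k, m} — violation; D=Y: rows 3, 11 → E takes values {m, v} — violation; D=X: rows 4, 6, 8, 9, 10 → E takes values {v, u, m, k} — violation — fails.
1 of the 5 dependencies holds.

1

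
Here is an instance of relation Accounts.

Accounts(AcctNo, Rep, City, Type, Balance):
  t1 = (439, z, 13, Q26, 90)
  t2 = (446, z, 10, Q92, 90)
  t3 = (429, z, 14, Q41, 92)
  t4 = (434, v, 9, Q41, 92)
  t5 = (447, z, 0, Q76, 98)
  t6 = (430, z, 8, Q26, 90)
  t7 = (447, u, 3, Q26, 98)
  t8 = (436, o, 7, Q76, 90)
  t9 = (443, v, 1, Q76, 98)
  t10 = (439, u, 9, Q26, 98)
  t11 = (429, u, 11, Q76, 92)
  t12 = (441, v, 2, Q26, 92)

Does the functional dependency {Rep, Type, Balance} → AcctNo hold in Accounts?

No

(Rep=z, Type=Q26, Balance=90): rows 1, 6 → AcctNo takes values {439, 430} — violation
(Rep=z, Type=Q92, Balance=90): row 2 → AcctNo = 446 ✓
(Rep=z, Type=Q41, Balance=92): row 3 → AcctNo = 429 ✓
(Rep=v, Type=Q41, Balance=92): row 4 → AcctNo = 434 ✓
(Rep=z, Type=Q76, Balance=98): row 5 → AcctNo = 447 ✓
(Rep=u, Type=Q26, Balance=98): rows 7, 10 → AcctNo takes values {447, 439} — violation
(Rep=o, Type=Q76, Balance=90): row 8 → AcctNo = 436 ✓
(Rep=v, Type=Q76, Balance=98): row 9 → AcctNo = 443 ✓
(Rep=u, Type=Q76, Balance=92): row 11 → AcctNo = 429 ✓
(Rep=v, Type=Q26, Balance=92): row 12 → AcctNo = 441 ✓
Two rows agree on {Rep, Type, Balance} but differ on AcctNo, so {Rep, Type, Balance} → AcctNo does not hold.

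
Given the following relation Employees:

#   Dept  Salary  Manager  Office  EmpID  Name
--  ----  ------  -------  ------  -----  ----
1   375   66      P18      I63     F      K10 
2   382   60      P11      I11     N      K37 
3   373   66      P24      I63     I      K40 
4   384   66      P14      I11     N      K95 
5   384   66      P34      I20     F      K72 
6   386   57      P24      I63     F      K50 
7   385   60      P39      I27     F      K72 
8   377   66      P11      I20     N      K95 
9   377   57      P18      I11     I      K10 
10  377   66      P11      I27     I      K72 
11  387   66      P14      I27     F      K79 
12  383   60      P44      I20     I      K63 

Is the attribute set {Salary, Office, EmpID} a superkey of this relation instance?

Yes

All 12 rows have distinct {Salary, Office, EmpID} values, so {Salary, Office, EmpID} → (all attributes) holds and {Salary, Office, EmpID} is a superkey.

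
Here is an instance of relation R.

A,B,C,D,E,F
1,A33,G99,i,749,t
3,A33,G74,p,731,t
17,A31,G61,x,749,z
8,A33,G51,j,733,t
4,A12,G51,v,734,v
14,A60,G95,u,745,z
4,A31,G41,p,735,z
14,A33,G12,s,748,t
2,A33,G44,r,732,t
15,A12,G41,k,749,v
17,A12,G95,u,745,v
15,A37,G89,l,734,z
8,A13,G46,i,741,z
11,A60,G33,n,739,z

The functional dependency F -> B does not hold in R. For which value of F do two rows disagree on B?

z

F=t: 5 rows → B = A33, A33, A33, A33, A33 ✓
F=z: 6 rows → B takes values {A31, A60, A37, A13} — violation
F=v: 3 rows → B = A12, A12, A12 ✓
The only F value with inconsistent B is F=z.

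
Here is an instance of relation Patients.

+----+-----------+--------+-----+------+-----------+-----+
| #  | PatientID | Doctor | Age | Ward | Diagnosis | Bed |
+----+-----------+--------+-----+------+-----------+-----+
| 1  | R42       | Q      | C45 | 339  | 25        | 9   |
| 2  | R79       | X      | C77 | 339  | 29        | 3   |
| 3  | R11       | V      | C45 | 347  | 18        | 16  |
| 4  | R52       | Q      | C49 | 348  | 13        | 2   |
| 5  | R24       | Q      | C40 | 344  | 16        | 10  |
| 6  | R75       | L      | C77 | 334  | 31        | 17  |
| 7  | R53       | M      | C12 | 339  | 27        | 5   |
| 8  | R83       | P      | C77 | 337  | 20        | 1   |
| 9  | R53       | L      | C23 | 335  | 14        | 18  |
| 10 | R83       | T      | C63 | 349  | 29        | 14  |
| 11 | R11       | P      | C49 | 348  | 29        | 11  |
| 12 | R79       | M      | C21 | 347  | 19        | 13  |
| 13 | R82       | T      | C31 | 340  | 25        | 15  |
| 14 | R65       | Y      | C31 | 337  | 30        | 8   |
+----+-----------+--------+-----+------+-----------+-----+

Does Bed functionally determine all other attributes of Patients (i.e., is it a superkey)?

Yes

All 14 rows have distinct Bed values, so Bed → (all attributes) holds and Bed is a superkey.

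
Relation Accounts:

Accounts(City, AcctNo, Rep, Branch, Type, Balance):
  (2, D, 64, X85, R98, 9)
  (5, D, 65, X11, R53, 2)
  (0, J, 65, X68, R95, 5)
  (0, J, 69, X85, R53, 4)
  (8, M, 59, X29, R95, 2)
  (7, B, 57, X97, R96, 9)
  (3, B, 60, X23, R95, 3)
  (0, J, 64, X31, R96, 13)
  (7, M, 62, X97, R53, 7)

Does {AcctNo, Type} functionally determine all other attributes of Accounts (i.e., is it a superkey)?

All 9 rows have distinct {AcctNo, Type} values, so {AcctNo, Type} → (all attributes) holds and {AcctNo, Type} is a superkey.

Yes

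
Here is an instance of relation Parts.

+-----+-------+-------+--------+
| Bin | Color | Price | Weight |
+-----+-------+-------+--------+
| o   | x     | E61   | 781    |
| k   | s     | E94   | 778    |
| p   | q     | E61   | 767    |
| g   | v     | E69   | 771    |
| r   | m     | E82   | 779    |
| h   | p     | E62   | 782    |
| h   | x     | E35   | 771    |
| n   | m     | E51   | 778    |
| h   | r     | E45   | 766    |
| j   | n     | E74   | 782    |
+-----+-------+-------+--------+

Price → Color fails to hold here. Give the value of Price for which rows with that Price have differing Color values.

E61

Price=E61: 2 rows → Color takes values {x, q} — violation
Price=E94: 1 row → Color = s ✓
Price=E69: 1 row → Color = v ✓
Price=E82: 1 row → Color = m ✓
Price=E62: 1 row → Color = p ✓
Price=E35: 1 row → Color = x ✓
Price=E51: 1 row → Color = m ✓
Price=E45: 1 row → Color = r ✓
Price=E74: 1 row → Color = n ✓
The only Price value with inconsistent Color is Price=E61.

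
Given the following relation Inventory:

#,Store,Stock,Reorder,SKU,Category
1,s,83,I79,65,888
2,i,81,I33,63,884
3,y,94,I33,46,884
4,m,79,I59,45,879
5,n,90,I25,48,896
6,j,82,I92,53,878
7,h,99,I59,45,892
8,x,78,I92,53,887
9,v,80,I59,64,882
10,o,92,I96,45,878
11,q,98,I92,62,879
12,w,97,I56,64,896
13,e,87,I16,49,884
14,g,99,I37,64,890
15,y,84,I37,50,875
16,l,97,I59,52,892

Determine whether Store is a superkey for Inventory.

Rows 3 and 15 have the same Store value Store=y but are distinct tuples, so Store does not determine every attribute — not a superkey.

No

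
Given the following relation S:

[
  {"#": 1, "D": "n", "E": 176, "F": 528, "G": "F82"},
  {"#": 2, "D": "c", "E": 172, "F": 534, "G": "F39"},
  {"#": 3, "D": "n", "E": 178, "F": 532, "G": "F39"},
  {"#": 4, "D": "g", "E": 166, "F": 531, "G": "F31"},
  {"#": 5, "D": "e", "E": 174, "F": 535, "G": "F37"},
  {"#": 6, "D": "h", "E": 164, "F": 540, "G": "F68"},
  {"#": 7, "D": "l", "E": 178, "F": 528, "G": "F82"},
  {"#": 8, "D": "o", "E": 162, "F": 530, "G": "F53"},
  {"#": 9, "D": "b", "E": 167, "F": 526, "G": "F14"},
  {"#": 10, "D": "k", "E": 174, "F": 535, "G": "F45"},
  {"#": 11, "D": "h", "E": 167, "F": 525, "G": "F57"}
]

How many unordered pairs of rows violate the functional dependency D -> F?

2

D=n: violating pairs (1,3) — 1 pair.
D=h: violating pairs (6,11) — 1 pair.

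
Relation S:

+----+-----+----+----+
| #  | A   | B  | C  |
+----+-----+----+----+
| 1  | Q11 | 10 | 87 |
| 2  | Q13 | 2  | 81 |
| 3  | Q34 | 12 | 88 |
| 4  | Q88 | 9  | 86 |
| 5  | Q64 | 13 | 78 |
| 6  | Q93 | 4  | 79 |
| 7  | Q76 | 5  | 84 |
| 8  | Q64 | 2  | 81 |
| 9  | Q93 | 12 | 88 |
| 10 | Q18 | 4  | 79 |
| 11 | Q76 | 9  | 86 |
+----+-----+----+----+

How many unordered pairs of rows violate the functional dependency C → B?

0

C=81: all 2 rows agree on B — 0 pairs.
C=88: all 2 rows agree on B — 0 pairs.
C=86: all 2 rows agree on B — 0 pairs.
C=79: all 2 rows agree on B — 0 pairs.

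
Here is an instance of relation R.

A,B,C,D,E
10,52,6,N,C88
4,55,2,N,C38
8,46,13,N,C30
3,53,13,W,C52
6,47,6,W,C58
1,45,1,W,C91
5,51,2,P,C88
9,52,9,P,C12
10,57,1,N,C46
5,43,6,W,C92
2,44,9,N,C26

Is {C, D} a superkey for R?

Two distinct rows share (C=6, D=W), so {C, D} does not determine every attribute — not a superkey.

No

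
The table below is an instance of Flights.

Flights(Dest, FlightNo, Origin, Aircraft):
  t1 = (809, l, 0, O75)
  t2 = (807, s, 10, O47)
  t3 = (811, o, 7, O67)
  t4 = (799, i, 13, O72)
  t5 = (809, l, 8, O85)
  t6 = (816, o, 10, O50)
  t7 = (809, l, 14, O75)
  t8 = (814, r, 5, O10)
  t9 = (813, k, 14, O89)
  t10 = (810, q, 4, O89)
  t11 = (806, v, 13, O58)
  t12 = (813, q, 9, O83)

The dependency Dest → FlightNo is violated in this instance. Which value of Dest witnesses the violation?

813

Dest=809: rows 1, 5, 7 → FlightNo = l, l, l ✓
Dest=807: row 2 → FlightNo = s ✓
Dest=811: row 3 → FlightNo = o ✓
Dest=799: row 4 → FlightNo = i ✓
Dest=816: row 6 → FlightNo = o ✓
Dest=814: row 8 → FlightNo = r ✓
Dest=813: rows 9, 12 → FlightNo takes values {k, q} — violation
Dest=810: row 10 → FlightNo = q ✓
Dest=806: row 11 → FlightNo = v ✓
The only Dest value with inconsistent FlightNo is Dest=813.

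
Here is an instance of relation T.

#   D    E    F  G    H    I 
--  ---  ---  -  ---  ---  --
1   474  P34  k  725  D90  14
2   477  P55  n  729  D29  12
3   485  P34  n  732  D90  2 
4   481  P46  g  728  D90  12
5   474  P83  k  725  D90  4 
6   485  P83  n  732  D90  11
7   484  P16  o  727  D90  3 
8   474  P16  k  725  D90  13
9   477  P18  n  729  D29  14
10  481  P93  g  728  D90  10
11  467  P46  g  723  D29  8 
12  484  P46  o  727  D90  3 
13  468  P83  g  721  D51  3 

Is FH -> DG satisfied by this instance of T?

(F=k, H=D90): rows 1, 5, 8 → {D,G} = (474, 725), (474, 725), (474, 725) ✓
(F=n, H=D29): rows 2, 9 → {D,G} = (477, 729), (477, 729) ✓
(F=n, H=D90): rows 3, 6 → {D,G} = (485, 732), (485, 732) ✓
(F=g, H=D90): rows 4, 10 → {D,G} = (481, 728), (481, 728) ✓
(F=o, H=D90): rows 7, 12 → {D,G} = (484, 727), (484, 727) ✓
(F=g, H=D29): row 11 → {D,G} = (467, 723) ✓
(F=g, H=D51): row 13 → {D,G} = (468, 721) ✓
Every FH value is associated with a single DG value, so FH -> DG holds.

Yes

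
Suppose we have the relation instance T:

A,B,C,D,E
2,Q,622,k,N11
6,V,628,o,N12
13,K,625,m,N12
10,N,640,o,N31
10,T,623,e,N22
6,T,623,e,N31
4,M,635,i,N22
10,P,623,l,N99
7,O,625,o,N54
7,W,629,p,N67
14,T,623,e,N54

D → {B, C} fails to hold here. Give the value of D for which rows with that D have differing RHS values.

o

D=k: 1 row → {B,C} = (Q, 622) ✓
D=o: 3 rows → {B,C} takes values {(V, 628), (N, 640), (O, 625)} — violation
D=m: 1 row → {B,C} = (K, 625) ✓
D=e: 3 rows → {B,C} = (T, 623), (T, 623), (T, 623) ✓
D=i: 1 row → {B,C} = (M, 635) ✓
D=l: 1 row → {B,C} = (P, 623) ✓
D=p: 1 row → {B,C} = (W, 629) ✓
The only D value with inconsistent RHS is D=o.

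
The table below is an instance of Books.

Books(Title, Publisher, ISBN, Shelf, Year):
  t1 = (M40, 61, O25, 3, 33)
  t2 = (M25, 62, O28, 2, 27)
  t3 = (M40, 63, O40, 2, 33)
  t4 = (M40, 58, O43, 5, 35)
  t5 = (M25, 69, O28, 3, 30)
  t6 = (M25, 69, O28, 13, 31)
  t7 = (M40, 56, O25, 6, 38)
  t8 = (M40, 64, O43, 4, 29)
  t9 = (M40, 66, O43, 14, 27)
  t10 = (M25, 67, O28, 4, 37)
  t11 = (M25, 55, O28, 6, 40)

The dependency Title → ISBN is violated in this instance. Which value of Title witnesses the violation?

Title=M40: rows 1, 3, 4, 7, 8, 9 → ISBN takes values {O25, O40, O43} — violation
Title=M25: rows 2, 5, 6, 10, 11 → ISBN = O28, O28, O28, O28, O28 ✓
The only Title value with inconsistent ISBN is Title=M40.

M40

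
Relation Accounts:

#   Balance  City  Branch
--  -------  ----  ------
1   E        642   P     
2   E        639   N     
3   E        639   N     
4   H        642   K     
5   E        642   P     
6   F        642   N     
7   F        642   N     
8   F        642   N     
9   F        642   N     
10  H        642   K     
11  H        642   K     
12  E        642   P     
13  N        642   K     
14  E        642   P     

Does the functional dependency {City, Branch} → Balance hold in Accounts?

(City=642, Branch=P): rows 1, 5, 12, 14 → Balance = E, E, E, E ✓
(City=639, Branch=N): rows 2, 3 → Balance = E, E ✓
(City=642, Branch=K): rows 4, 10, 11, 13 → Balance takes values {H, N} — violation
(City=642, Branch=N): rows 6, 7, 8, 9 → Balance = F, F, F, F ✓
Two rows agree on {City, Branch} but differ on Balance, so {City, Branch} → Balance does not hold.

No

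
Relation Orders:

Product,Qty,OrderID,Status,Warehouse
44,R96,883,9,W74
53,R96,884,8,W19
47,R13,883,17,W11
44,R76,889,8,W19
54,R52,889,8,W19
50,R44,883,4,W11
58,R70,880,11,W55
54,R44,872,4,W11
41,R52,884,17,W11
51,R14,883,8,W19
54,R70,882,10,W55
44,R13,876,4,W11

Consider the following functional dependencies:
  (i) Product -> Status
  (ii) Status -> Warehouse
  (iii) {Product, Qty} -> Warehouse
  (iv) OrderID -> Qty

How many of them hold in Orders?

2

(i) Product -> Status: Product=44: 3 rows → Status takes values {9, 8, 4} — violation; Product=54: 3 rows → Status takes values {8, 4, 10} — violation — fails.
(ii) Status -> Warehouse: every LHS value maps to a single RHS value — holds.
(iii) {Product, Qty} -> Warehouse: every LHS value maps to a single RHS value — holds.
(iv) OrderID -> Qty: OrderID=883: 4 rows → Qty takes values {R96, R13, R44, R14} — violation; OrderID=884: 2 rows → Qty takes values {R96, R52} — violation; OrderID=889: 2 rows → Qty takes values {R76, R52} — violation — fails.
2 of the 4 dependencies hold.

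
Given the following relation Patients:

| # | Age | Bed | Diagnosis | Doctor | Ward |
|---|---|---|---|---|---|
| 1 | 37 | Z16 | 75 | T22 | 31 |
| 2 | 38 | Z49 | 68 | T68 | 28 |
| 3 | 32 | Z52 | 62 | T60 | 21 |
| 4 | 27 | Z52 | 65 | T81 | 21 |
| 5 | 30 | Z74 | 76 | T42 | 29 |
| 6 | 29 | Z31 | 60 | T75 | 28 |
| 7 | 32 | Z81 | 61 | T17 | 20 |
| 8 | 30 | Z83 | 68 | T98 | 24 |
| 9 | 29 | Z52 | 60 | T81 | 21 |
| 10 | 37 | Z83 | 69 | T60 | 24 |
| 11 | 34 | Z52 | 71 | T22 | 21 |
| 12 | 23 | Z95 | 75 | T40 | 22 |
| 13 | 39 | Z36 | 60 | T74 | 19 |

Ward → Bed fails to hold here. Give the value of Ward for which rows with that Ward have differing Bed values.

Ward=31: row 1 → Bed = Z16 ✓
Ward=28: rows 2, 6 → Bed takes values {Z49, Z31} — violation
Ward=21: rows 3, 4, 9, 11 → Bed = Z52, Z52, Z52, Z52 ✓
Ward=29: row 5 → Bed = Z74 ✓
Ward=20: row 7 → Bed = Z81 ✓
Ward=24: rows 8, 10 → Bed = Z83, Z83 ✓
Ward=22: row 12 → Bed = Z95 ✓
Ward=19: row 13 → Bed = Z36 ✓
The only Ward value with inconsistent Bed is Ward=28.

28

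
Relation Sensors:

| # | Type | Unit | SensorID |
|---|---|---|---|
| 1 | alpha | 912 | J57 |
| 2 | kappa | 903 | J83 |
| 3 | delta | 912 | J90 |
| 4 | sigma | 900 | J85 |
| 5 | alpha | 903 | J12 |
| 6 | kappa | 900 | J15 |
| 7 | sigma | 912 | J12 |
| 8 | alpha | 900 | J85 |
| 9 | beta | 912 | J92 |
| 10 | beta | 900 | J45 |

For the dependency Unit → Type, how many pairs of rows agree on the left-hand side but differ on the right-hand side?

13

Unit=912: violating pairs (1,3), (1,7), (1,9), (3,7), (3,9), (7,9) — 6 pairs.
Unit=903: violating pairs (2,5) — 1 pair.
Unit=900: violating pairs (4,6), (4,8), (4,10), (6,8), (6,10), (8,10) — 6 pairs.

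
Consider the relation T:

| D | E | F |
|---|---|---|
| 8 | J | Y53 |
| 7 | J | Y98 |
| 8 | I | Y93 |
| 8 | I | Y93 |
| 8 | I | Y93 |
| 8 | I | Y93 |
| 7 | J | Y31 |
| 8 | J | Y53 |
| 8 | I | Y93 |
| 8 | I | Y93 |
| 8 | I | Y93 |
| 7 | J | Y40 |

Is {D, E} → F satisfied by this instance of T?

(D=8, E=J): 2 rows → F = Y53, Y53 ✓
(D=7, E=J): 3 rows → F takes values {Y98, Y31, Y40} — violation
(D=8, E=I): 7 rows → F = Y93, Y93, Y93, Y93, Y93, Y93, Y93 ✓
Two rows agree on {D, E} but differ on F, so {D, E} → F does not hold.

No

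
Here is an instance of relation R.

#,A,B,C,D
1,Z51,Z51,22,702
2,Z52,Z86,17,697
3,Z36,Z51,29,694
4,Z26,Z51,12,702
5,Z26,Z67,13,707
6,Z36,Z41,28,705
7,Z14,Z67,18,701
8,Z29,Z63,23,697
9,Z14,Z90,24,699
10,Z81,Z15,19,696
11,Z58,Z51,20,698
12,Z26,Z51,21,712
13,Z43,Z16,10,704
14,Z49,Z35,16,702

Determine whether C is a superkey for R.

Yes

All 14 rows have distinct C values, so C → (all attributes) holds and C is a superkey.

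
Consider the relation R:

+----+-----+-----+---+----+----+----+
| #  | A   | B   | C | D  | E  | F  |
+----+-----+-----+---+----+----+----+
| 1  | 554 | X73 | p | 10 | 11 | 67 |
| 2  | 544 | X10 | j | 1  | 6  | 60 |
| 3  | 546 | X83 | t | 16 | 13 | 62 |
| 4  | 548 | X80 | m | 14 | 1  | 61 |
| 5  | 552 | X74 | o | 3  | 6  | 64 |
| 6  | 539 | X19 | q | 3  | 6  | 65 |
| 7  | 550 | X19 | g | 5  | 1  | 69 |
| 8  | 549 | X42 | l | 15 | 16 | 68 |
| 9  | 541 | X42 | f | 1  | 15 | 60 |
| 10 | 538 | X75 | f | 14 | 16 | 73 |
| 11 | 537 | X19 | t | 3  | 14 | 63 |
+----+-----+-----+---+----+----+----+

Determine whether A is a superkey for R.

All 11 rows have distinct A values, so A → (all attributes) holds and A is a superkey.

Yes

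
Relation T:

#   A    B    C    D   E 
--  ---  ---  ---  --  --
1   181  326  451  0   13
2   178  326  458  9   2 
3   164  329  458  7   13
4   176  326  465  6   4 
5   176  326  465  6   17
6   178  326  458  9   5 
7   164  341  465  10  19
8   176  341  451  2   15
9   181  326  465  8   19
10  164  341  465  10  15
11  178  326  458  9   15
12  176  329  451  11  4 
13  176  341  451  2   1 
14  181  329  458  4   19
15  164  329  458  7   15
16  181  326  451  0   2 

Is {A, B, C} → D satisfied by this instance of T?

Yes

(A=181, B=326, C=451): rows 1, 16 → D = 0, 0 ✓
(A=178, B=326, C=458): rows 2, 6, 11 → D = 9, 9, 9 ✓
(A=164, B=329, C=458): rows 3, 15 → D = 7, 7 ✓
(A=176, B=326, C=465): rows 4, 5 → D = 6, 6 ✓
(A=164, B=341, C=465): rows 7, 10 → D = 10, 10 ✓
(A=176, B=341, C=451): rows 8, 13 → D = 2, 2 ✓
(A=181, B=326, C=465): row 9 → D = 8 ✓
(A=176, B=329, C=451): row 12 → D = 11 ✓
(A=181, B=329, C=458): row 14 → D = 4 ✓
Every {A, B, C} value is associated with a single D value, so {A, B, C} → D holds.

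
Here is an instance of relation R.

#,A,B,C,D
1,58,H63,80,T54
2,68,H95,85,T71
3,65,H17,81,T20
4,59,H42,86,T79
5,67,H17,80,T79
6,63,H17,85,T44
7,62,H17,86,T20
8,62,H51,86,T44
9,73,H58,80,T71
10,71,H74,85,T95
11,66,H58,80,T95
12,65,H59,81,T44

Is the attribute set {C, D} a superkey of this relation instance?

Yes

All 12 rows have distinct {C, D} values, so {C, D} → (all attributes) holds and {C, D} is a superkey.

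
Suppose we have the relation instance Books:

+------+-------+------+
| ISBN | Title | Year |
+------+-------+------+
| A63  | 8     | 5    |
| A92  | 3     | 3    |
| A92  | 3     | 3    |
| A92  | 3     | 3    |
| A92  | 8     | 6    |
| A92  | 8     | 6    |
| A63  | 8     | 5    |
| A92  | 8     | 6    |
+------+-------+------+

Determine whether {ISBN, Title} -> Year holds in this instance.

Yes

(ISBN=A63, Title=8): 2 rows → Year = 5, 5 ✓
(ISBN=A92, Title=3): 3 rows → Year = 3, 3, 3 ✓
(ISBN=A92, Title=8): 3 rows → Year = 6, 6, 6 ✓
Every {ISBN, Title} value is associated with a single Year value, so {ISBN, Title} -> Year holds.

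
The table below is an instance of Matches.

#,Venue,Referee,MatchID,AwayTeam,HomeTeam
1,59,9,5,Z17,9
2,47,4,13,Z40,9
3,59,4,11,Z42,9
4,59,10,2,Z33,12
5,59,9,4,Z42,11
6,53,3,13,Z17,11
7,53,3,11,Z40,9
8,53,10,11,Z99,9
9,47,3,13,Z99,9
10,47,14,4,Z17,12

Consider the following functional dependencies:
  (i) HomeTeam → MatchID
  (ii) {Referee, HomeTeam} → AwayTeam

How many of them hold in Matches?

0

(i) HomeTeam → MatchID: HomeTeam=9: rows 1, 2, 3, 7, 8, 9 → MatchID takes values {5, 13, 11} — violation; HomeTeam=12: rows 4, 10 → MatchID takes values {2, 4} — violation; HomeTeam=11: rows 5, 6 → MatchID takes values {4, 13} — violation — fails.
(ii) {Referee, HomeTeam} → AwayTeam: (Referee=4, HomeTeam=9): rows 2, 3 → AwayTeam takes values {Z40, Z42} — violation; (Referee=3, HomeTeam=9): rows 7, 9 → AwayTeam takes values {Z40, Z99} — violation — fails.
None of the 2 dependencies hold.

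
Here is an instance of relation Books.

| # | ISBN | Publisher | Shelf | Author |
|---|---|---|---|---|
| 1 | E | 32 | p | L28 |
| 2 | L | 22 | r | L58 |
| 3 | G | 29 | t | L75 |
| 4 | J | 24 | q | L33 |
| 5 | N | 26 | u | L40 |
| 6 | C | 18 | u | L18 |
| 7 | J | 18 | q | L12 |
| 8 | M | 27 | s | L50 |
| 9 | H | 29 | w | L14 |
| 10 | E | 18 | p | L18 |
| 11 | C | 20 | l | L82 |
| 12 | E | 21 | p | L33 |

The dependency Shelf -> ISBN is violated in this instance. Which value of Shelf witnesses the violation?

u

Shelf=p: rows 1, 10, 12 → ISBN = E, E, E ✓
Shelf=r: row 2 → ISBN = L ✓
Shelf=t: row 3 → ISBN = G ✓
Shelf=q: rows 4, 7 → ISBN = J, J ✓
Shelf=u: rows 5, 6 → ISBN takes values {N, C} — violation
Shelf=s: row 8 → ISBN = M ✓
Shelf=w: row 9 → ISBN = H ✓
Shelf=l: row 11 → ISBN = C ✓
The only Shelf value with inconsistent ISBN is Shelf=u.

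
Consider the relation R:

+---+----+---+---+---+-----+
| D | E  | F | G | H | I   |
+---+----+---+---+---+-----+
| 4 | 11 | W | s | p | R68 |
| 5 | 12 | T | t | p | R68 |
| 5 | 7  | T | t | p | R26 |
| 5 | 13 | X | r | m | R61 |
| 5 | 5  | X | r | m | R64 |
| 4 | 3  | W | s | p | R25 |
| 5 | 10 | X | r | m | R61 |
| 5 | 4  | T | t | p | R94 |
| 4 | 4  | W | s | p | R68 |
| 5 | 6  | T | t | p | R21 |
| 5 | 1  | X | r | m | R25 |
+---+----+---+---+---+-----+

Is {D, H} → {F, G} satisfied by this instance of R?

(D=4, H=p): 3 rows → {F,G} = (W, s), (W, s), (W, s) ✓
(D=5, H=p): 4 rows → {F,G} = (T, t), (T, t), (T, t), (T, t) ✓
(D=5, H=m): 4 rows → {F,G} = (X, r), (X, r), (X, r), (X, r) ✓
Every {D, H} value is associated with a single {F, G} value, so {D, H} → {F, G} holds.

Yes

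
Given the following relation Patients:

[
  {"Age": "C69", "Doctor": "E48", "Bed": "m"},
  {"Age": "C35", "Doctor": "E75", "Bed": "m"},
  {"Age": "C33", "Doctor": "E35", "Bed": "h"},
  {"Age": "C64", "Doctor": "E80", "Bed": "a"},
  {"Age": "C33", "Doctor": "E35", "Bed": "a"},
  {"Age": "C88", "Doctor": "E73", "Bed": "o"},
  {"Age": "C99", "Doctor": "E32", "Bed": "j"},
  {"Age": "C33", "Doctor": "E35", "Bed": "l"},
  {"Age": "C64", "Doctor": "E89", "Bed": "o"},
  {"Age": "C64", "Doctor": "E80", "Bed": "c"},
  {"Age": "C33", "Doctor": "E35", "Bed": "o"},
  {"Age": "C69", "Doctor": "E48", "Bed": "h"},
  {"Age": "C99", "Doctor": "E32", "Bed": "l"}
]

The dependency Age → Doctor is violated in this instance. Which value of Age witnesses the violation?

Age=C69: 2 rows → Doctor = E48, E48 ✓
Age=C35: 1 row → Doctor = E75 ✓
Age=C33: 4 rows → Doctor = E35, E35, E35, E35 ✓
Age=C64: 3 rows → Doctor takes values {E80, E89} — violation
Age=C88: 1 row → Doctor = E73 ✓
Age=C99: 2 rows → Doctor = E32, E32 ✓
The only Age value with inconsistent Doctor is Age=C64.

C64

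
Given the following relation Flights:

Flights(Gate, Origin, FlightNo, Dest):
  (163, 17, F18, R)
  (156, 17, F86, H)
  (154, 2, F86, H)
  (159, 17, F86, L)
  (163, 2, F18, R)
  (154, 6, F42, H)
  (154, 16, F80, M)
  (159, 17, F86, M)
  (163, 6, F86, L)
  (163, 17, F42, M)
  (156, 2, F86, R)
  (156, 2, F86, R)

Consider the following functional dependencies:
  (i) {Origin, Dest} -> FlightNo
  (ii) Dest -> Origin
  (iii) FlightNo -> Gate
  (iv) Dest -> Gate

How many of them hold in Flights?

0

(i) {Origin, Dest} -> FlightNo: (Origin=2, Dest=R): 3 rows → FlightNo takes values {F18, F86} — violation; (Origin=17, Dest=M): 2 rows → FlightNo takes values {F86, F42} — violation — fails.
(ii) Dest -> Origin: Dest=R: 4 rows → Origin takes values {17, 2} — violation; Dest=H: 3 rows → Origin takes values {17, 2, 6} — violation; Dest=L: 2 rows → Origin takes values {17, 6} — violation; Dest=M: 3 rows → Origin takes values {16, 17} — violation — fails.
(iii) FlightNo -> Gate: FlightNo=F86: 7 rows → Gate takes values {156, 154, 159, 163} — violation; FlightNo=F42: 2 rows → Gate takes values {154, 163} — violation — fails.
(iv) Dest -> Gate: Dest=R: 4 rows → Gate takes values {163, 156} — violation; Dest=H: 3 rows → Gate takes values {156, 154} — violation; Dest=L: 2 rows → Gate takes values {159, 163} — violation; Dest=M: 3 rows → Gate takes values {154, 159, 163} — violation — fails.
None of the 4 dependencies hold.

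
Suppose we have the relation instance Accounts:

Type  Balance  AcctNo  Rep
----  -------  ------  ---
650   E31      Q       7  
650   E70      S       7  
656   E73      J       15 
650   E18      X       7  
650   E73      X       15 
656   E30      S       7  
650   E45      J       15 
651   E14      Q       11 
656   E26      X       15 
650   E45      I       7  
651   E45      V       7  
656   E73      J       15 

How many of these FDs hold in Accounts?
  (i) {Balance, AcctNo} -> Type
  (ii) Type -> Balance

(i) {Balance, AcctNo} -> Type: every LHS value maps to a single RHS value — holds.
(ii) Type -> Balance: Type=650: 6 rows → Balance takes values {E31, E70, E18, E73, E45} — violation; Type=656: 4 rows → Balance takes values {E73, E30, E26} — violation; Type=651: 2 rows → Balance takes values {E14, E45} — violation — fails.
1 of the 2 dependencies holds.

1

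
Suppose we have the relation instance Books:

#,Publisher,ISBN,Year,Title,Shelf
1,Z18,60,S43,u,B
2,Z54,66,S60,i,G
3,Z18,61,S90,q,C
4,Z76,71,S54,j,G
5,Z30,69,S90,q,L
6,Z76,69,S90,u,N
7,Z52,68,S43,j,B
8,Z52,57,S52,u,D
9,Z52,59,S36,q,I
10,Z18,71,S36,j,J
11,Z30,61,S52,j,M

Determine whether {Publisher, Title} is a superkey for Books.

All 11 rows have distinct {Publisher, Title} values, so {Publisher, Title} → (all attributes) holds and {Publisher, Title} is a superkey.

Yes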